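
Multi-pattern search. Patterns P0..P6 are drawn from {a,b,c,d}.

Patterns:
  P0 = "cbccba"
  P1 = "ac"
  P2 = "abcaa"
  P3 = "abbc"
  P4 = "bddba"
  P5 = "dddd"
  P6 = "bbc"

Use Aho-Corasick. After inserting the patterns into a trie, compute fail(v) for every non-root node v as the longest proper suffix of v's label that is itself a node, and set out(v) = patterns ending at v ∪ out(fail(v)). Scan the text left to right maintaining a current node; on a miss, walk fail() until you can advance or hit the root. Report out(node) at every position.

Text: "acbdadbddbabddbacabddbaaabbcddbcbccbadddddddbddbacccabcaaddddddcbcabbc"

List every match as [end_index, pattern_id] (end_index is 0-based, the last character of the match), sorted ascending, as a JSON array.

Construct AC machine:
Trie (insert patterns):
  n0 'ε': a→7 b→15 c→1 d→20
  n1 'c': b→2
  n2 'cb': c→3
  n3 'cbc': c→4
  n4 'cbcc': b→5
  n5 'cbccb': a→6
  n6 'cbccba': ·  ←P0
  n7 'a': b→9 c→8
  n8 'ac': ·  ←P1
  n9 'ab': b→13 c→10
  n10 'abc': a→11
  n11 'abca': a→12
  n12 'abcaa': ·  ←P2
  n13 'abb': c→14
  n14 'abbc': ·  ←P3
  n15 'b': b→24 d→16
  n16 'bd': d→17
  n17 'bdd': b→18
  n18 'bddb': a→19
  n19 'bddba': ·  ←P4
  n20 'd': d→21
  n21 'dd': d→22
  n22 'ddd': d→23
  n23 'dddd': ·  ←P5
  n24 'bb': c→25
  n25 'bbc': ·  ←P6

BFS fail/out derivation:
  n1('c'): parent n0 fail=0; on 'c' 0 → fail=0;  out ∅∪∅=∅
  n7('a'): parent n0 fail=0; on 'a' 0 → fail=0;  out ∅∪∅=∅
  n15('b'): parent n0 fail=0; on 'b' 0 → fail=0;  out ∅∪∅=∅
  n20('d'): parent n0 fail=0; on 'd' 0 → fail=0;  out ∅∪∅=∅
  n2('cb'): parent n1 fail=0; on 'b' 0 → fail=15;  out ∅∪∅=∅
  n8('ac'): parent n7 fail=0; on 'c' 0 → fail=1;  out {1}∪∅={1}
  n9('ab'): parent n7 fail=0; on 'b' 0 → fail=15;  out ∅∪∅=∅
  n16('bd'): parent n15 fail=0; on 'd' 0 → fail=20;  out ∅∪∅=∅
  n21('dd'): parent n20 fail=0; on 'd' 0 → fail=20;  out ∅∪∅=∅
  n24('bb'): parent n15 fail=0; on 'b' 0 → fail=15;  out ∅∪∅=∅
  n3('cbc'): parent n2 fail=15; on 'c' 15→0 → fail=1;  out ∅∪∅=∅
  n10('abc'): parent n9 fail=15; on 'c' 15→0 → fail=1;  out ∅∪∅=∅
  n13('abb'): parent n9 fail=15; on 'b' 15 → fail=24;  out ∅∪∅=∅
  n17('bdd'): parent n16 fail=20; on 'd' 20 → fail=21;  out ∅∪∅=∅
  n22('ddd'): parent n21 fail=20; on 'd' 20 → fail=21;  out ∅∪∅=∅
  n25('bbc'): parent n24 fail=15; on 'c' 15→0 → fail=1;  out {6}∪∅={6}
  n4('cbcc'): parent n3 fail=1; on 'c' 1→0 → fail=1;  out ∅∪∅=∅
  n11('abca'): parent n10 fail=1; on 'a' 1→0 → fail=7;  out ∅∪∅=∅
  n14('abbc'): parent n13 fail=24; on 'c' 24 → fail=25;  out {3}∪{6}={3,6}
  n18('bddb'): parent n17 fail=21; on 'b' 21→20→0 → fail=15;  out ∅∪∅=∅
  n23('dddd'): parent n22 fail=21; on 'd' 21 → fail=22;  out {5}∪∅={5}
  n5('cbccb'): parent n4 fail=1; on 'b' 1 → fail=2;  out ∅∪∅=∅
  n12('abcaa'): parent n11 fail=7; on 'a' 7→0 → fail=7;  out {2}∪∅={2}
  n19('bddba'): parent n18 fail=15; on 'a' 15→0 → fail=7;  out {4}∪∅={4}
  n6('cbccba'): parent n5 fail=2; on 'a' 2→15→0 → fail=7;  out {0}∪∅={0}

Run:
pos 0 'a': at 7
pos 1 'c': at 8  emit P1@[0:1]
pos 2 'b': at 2 (fail-walked)
pos 3 'd': at 16 (fail-walked)
pos 4 'a': at 7 (fail-walked)
pos 5 'd': at 20 (fail-walked)
pos 6 'b': at 15 (fail-walked)
pos 7 'd': at 16
pos 8 'd': at 17
pos 9 'b': at 18
pos 10 'a': at 19  emit P4@[6:10]
pos 11 'b': at 9 (fail-walked)
pos 12 'd': at 16 (fail-walked)
pos 13 'd': at 17
pos 14 'b': at 18
pos 15 'a': at 19  emit P4@[11:15]
pos 16 'c': at 8 (fail-walked)  emit P1@[15:16]
pos 17 'a': at 7 (fail-walked)
pos 18 'b': at 9
pos 19 'd': at 16 (fail-walked)
pos 20 'd': at 17
pos 21 'b': at 18
pos 22 'a': at 19  emit P4@[18:22]
pos 23 'a': at 7 (fail-walked)
pos 24 'a': at 7 (fail-walked)
pos 25 'b': at 9
pos 26 'b': at 13
pos 27 'c': at 14  emit P3@[24:27],P6@[25:27]
pos 28 'd': at 20 (fail-walked)
pos 29 'd': at 21
pos 30 'b': at 15 (fail-walked)
pos 31 'c': at 1 (fail-walked)
pos 32 'b': at 2
pos 33 'c': at 3
pos 34 'c': at 4
pos 35 'b': at 5
pos 36 'a': at 6  emit P0@[31:36]
pos 37 'd': at 20 (fail-walked)
pos 38 'd': at 21
pos 39 'd': at 22
pos 40 'd': at 23  emit P5@[37:40]
pos 41 'd': at 23 (fail-walked)  emit P5@[38:41]
pos 42 'd': at 23 (fail-walked)  emit P5@[39:42]
pos 43 'd': at 23 (fail-walked)  emit P5@[40:43]
pos 44 'b': at 15 (fail-walked)
pos 45 'd': at 16
pos 46 'd': at 17
pos 47 'b': at 18
pos 48 'a': at 19  emit P4@[44:48]
pos 49 'c': at 8 (fail-walked)  emit P1@[48:49]
pos 50 'c': at 1 (fail-walked)
pos 51 'c': at 1 (fail-walked)
pos 52 'a': at 7 (fail-walked)
pos 53 'b': at 9
pos 54 'c': at 10
pos 55 'a': at 11
pos 56 'a': at 12  emit P2@[52:56]
pos 57 'd': at 20 (fail-walked)
pos 58 'd': at 21
pos 59 'd': at 22
pos 60 'd': at 23  emit P5@[57:60]
pos 61 'd': at 23 (fail-walked)  emit P5@[58:61]
pos 62 'd': at 23 (fail-walked)  emit P5@[59:62]
pos 63 'c': at 1 (fail-walked)
pos 64 'b': at 2
pos 65 'c': at 3
pos 66 'a': at 7 (fail-walked)
pos 67 'b': at 9
pos 68 'b': at 13
pos 69 'c': at 14  emit P3@[66:69],P6@[67:69]

All matches (sorted): [[1,1],[10,4],[15,4],[16,1],[22,4],[27,3],[27,6],[36,0],[40,5],[41,5],[42,5],[43,5],[48,4],[49,1],[56,2],[60,5],[61,5],[62,5],[69,3],[69,6]]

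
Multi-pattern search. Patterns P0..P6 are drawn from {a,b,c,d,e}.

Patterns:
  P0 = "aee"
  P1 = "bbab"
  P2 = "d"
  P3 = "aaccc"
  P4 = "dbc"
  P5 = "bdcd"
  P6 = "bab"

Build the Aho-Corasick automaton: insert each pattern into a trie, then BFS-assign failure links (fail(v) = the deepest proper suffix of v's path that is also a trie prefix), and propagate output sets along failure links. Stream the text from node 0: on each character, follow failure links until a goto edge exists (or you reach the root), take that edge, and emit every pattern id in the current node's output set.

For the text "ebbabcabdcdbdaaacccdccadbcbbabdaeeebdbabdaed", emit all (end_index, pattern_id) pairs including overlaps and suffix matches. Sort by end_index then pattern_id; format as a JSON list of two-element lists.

Build:
Trie nodes:
  0='ε' goto a→1 b→4 d→8
  1='a' goto a→9 e→2
  2='ae' goto e→3
  3='aee' goto ·  ←P0
  4='b' goto a→18 b→5 d→15
  5='bb' goto a→6
  6='bba' goto b→7
  7='bbab' goto ·  ←P1
  8='d' goto b→13  ←P2
  9='aa' goto c→10
  10='aac' goto c→11
  11='aacc' goto c→12
  12='aaccc' goto ·  ←P3
  13='db' goto c→14
  14='dbc' goto ·  ←P4
  15='bd' goto c→16
  16='bdc' goto d→17
  17='bdcd' goto ·  ←P5
  18='ba' goto b→19
  19='bab' goto ·  ←P6

BFS fail/out derivation:
  n1('a'): parent n0 fail=0; on 'a' 0 → fail=0;  out ∅∪∅=∅
  n4('b'): parent n0 fail=0; on 'b' 0 → fail=0;  out ∅∪∅=∅
  n8('d'): parent n0 fail=0; on 'd' 0 → fail=0;  out {2}∪∅={2}
  n2('ae'): parent n1 fail=0; on 'e' 0 → fail=0;  out ∅∪∅=∅
  n5('bb'): parent n4 fail=0; on 'b' 0 → fail=4;  out ∅∪∅=∅
  n9('aa'): parent n1 fail=0; on 'a' 0 → fail=1;  out ∅∪∅=∅
  n13('db'): parent n8 fail=0; on 'b' 0 → fail=4;  out ∅∪∅=∅
  n15('bd'): parent n4 fail=0; on 'd' 0 → fail=8;  out ∅∪{2}={2}
  n18('ba'): parent n4 fail=0; on 'a' 0 → fail=1;  out ∅∪∅=∅
  n3('aee'): parent n2 fail=0; on 'e' 0 → fail=0;  out {0}∪∅={0}
  n6('bba'): parent n5 fail=4; on 'a' 4 → fail=18;  out ∅∪∅=∅
  n10('aac'): parent n9 fail=1; on 'c' 1→0 → fail=0;  out ∅∪∅=∅
  n14('dbc'): parent n13 fail=4; on 'c' 4→0 → fail=0;  out {4}∪∅={4}
  n16('bdc'): parent n15 fail=8; on 'c' 8→0 → fail=0;  out ∅∪∅=∅
  n19('bab'): parent n18 fail=1; on 'b' 1→0 → fail=4;  out {6}∪∅={6}
  n7('bbab'): parent n6 fail=18; on 'b' 18 → fail=19;  out {1}∪{6}={1,6}
  n11('aacc'): parent n10 fail=0; on 'c' 0 → fail=0;  out ∅∪∅=∅
  n17('bdcd'): parent n16 fail=0; on 'd' 0 → fail=8;  out {5}∪{2}={2,5}
  n12('aaccc'): parent n11 fail=0; on 'c' 0 → fail=0;  out {3}∪∅={3}

Text stream:
[0] read 'e'  n0⇒n0
[1] read 'b'  n0⇒n4
[2] read 'b'  n4⇒n5
[3] read 'a'  n5⇒n6
[4] read 'b'  n6⇒n7  emit P1@[1:4],P6@[2:4]
[5] read 'c'  n7⇒n0 (fail-walked)
[6] read 'a'  n0⇒n1
[7] read 'b'  n1⇒n4 (fail-walked)
[8] read 'd'  n4⇒n15  emit P2@[8:8]
[9] read 'c'  n15⇒n16
[10] read 'd'  n16⇒n17  emit P2@[10:10],P5@[7:10]
[11] read 'b'  n17⇒n13 (fail-walked)
[12] read 'd'  n13⇒n15 (fail-walked)  emit P2@[12:12]
[13] read 'a'  n15⇒n1 (fail-walked)
[14] read 'a'  n1⇒n9
[15] read 'a'  n9⇒n9 (fail-walked)
[16] read 'c'  n9⇒n10
[17] read 'c'  n10⇒n11
[18] read 'c'  n11⇒n12  emit P3@[14:18]
[19] read 'd'  n12⇒n8 (fail-walked)  emit P2@[19:19]
[20] read 'c'  n8⇒n0 (fail-walked)
[21] read 'c'  n0⇒n0
[22] read 'a'  n0⇒n1
[23] read 'd'  n1⇒n8 (fail-walked)  emit P2@[23:23]
[24] read 'b'  n8⇒n13
[25] read 'c'  n13⇒n14  emit P4@[23:25]
[26] read 'b'  n14⇒n4 (fail-walked)
[27] read 'b'  n4⇒n5
[28] read 'a'  n5⇒n6
[29] read 'b'  n6⇒n7  emit P1@[26:29],P6@[27:29]
[30] read 'd'  n7⇒n15 (fail-walked)  emit P2@[30:30]
[31] read 'a'  n15⇒n1 (fail-walked)
[32] read 'e'  n1⇒n2
[33] read 'e'  n2⇒n3  emit P0@[31:33]
[34] read 'e'  n3⇒n0 (fail-walked)
[35] read 'b'  n0⇒n4
[36] read 'd'  n4⇒n15  emit P2@[36:36]
[37] read 'b'  n15⇒n13 (fail-walked)
[38] read 'a'  n13⇒n18 (fail-walked)
[39] read 'b'  n18⇒n19  emit P6@[37:39]
[40] read 'd'  n19⇒n15 (fail-walked)  emit P2@[40:40]
[41] read 'a'  n15⇒n1 (fail-walked)
[42] read 'e'  n1⇒n2
[43] read 'd'  n2⇒n8 (fail-walked)  emit P2@[43:43]

All matches (sorted): [[4,1],[4,6],[8,2],[10,2],[10,5],[12,2],[18,3],[19,2],[23,2],[25,4],[29,1],[29,6],[30,2],[33,0],[36,2],[39,6],[40,2],[43,2]]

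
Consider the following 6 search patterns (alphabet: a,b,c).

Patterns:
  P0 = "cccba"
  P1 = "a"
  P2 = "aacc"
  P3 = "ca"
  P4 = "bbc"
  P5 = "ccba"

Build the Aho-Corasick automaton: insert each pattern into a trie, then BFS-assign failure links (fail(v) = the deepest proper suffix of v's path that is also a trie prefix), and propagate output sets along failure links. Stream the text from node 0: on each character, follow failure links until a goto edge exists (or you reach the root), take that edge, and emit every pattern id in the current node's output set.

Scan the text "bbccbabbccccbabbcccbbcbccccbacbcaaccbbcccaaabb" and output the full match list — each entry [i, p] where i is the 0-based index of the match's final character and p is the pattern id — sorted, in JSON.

Build automaton:
Trie nodes:
  n0 'ε': a→6 b→11 c→1
  n1 'c': a→10 c→2
  n2 'cc': b→14 c→3
  n3 'ccc': b→4
  n4 'cccb': a→5
  n5 'cccba': ·  ←P0
  n6 'a': a→7  ←P1
  n7 'aa': c→8
  n8 'aac': c→9
  n9 'aacc': ·  ←P2
  n10 'ca': ·  ←P3
  n11 'b': b→12
  n12 'bb': c→13
  n13 'bbc': ·  ←P4
  n14 'ccb': a→15
  n15 'ccba': ·  ←P5

BFS fail/out derivation:
  n1('c'): parent n0 fail=0; on 'c' 0 → fail=0;  out ∅∪∅=∅
  n6('a'): parent n0 fail=0; on 'a' 0 → fail=0;  out {1}∪∅={1}
  n11('b'): parent n0 fail=0; on 'b' 0 → fail=0;  out ∅∪∅=∅
  n2('cc'): parent n1 fail=0; on 'c' 0 → fail=1;  out ∅∪∅=∅
  n7('aa'): parent n6 fail=0; on 'a' 0 → fail=6;  out ∅∪{1}={1}
  n10('ca'): parent n1 fail=0; on 'a' 0 → fail=6;  out {3}∪{1}={1,3}
  n12('bb'): parent n11 fail=0; on 'b' 0 → fail=11;  out ∅∪∅=∅
  n3('ccc'): parent n2 fail=1; on 'c' 1 → fail=2;  out ∅∪∅=∅
  n8('aac'): parent n7 fail=6; on 'c' 6→0 → fail=1;  out ∅∪∅=∅
  n13('bbc'): parent n12 fail=11; on 'c' 11→0 → fail=1;  out {4}∪∅={4}
  n14('ccb'): parent n2 fail=1; on 'b' 1→0 → fail=11;  out ∅∪∅=∅
  n4('cccb'): parent n3 fail=2; on 'b' 2 → fail=14;  out ∅∪∅=∅
  n9('aacc'): parent n8 fail=1; on 'c' 1 → fail=2;  out {2}∪∅={2}
  n15('ccba'): parent n14 fail=11; on 'a' 11→0 → fail=6;  out {5}∪{1}={1,5}
  n5('cccba'): parent n4 fail=14; on 'a' 14 → fail=15;  out {0}∪{1,5}={0,1,5}

Run:
[0] read 'b'  n0⇒n11
[1] read 'b'  n11⇒n12
[2] read 'c'  n12⇒n13  ** P4@[0:2]
[3] read 'c'  n13⇒n2 ·f
[4] read 'b'  n2⇒n14
[5] read 'a'  n14⇒n15  ** P1@[5:5],P5@[2:5]
[6] read 'b'  n15⇒n11 ·f
[7] read 'b'  n11⇒n12
[8] read 'c'  n12⇒n13  ** P4@[6:8]
[9] read 'c'  n13⇒n2 ·f
[10] read 'c'  n2⇒n3
[11] read 'c'  n3⇒n3 ·f
[12] read 'b'  n3⇒n4
[13] read 'a'  n4⇒n5  ** P0@[9:13],P1@[13:13],P5@[10:13]
[14] read 'b'  n5⇒n11 ·f
[15] read 'b'  n11⇒n12
[16] read 'c'  n12⇒n13  ** P4@[14:16]
[17] read 'c'  n13⇒n2 ·f
[18] read 'c'  n2⇒n3
[19] read 'b'  n3⇒n4
[20] read 'b'  n4⇒n12 ·f
[21] read 'c'  n12⇒n13  ** P4@[19:21]
[22] read 'b'  n13⇒n11 ·f
[23] read 'c'  n11⇒n1 ·f
[24] read 'c'  n1⇒n2
[25] read 'c'  n2⇒n3
[26] read 'c'  n3⇒n3 ·f
[27] read 'b'  n3⇒n4
[28] read 'a'  n4⇒n5  ** P0@[24:28],P1@[28:28],P5@[25:28]
[29] read 'c'  n5⇒n1 ·f
[30] read 'b'  n1⇒n11 ·f
[31] read 'c'  n11⇒n1 ·f
[32] read 'a'  n1⇒n10  ** P1@[32:32],P3@[31:32]
[33] read 'a'  n10⇒n7 ·f  ** P1@[33:33]
[34] read 'c'  n7⇒n8
[35] read 'c'  n8⇒n9  ** P2@[32:35]
[36] read 'b'  n9⇒n14 ·f
[37] read 'b'  n14⇒n12 ·f
[38] read 'c'  n12⇒n13  ** P4@[36:38]
[39] read 'c'  n13⇒n2 ·f
[40] read 'c'  n2⇒n3
[41] read 'a'  n3⇒n10 ·f  ** P1@[41:41],P3@[40:41]
[42] read 'a'  n10⇒n7 ·f  ** P1@[42:42]
[43] read 'a'  n7⇒n7 ·f  ** P1@[43:43]
[44] read 'b'  n7⇒n11 ·f
[45] read 'b'  n11⇒n12

Matches: [[2,4],[5,1],[5,5],[8,4],[13,0],[13,1],[13,5],[16,4],[21,4],[28,0],[28,1],[28,5],[32,1],[32,3],[33,1],[35,2],[38,4],[41,1],[41,3],[42,1],[43,1]]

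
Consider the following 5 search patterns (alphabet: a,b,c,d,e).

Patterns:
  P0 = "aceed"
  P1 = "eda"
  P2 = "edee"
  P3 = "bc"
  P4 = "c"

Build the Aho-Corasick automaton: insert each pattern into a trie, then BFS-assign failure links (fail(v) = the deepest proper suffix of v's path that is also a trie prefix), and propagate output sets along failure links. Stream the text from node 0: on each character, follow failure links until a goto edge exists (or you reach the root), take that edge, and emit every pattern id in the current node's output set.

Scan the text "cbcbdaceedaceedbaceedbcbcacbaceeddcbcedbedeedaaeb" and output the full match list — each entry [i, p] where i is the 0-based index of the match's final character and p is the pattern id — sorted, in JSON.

Build automaton:
Trie nodes:
  n0 'ε': a→1 b→11 c→13 e→6
  n1 'a': c→2
  n2 'ac': e→3
  n3 'ace': e→4
  n4 'acee': d→5
  n5 'aceed': ·  [P0 ends]
  n6 'e': d→7
  n7 'ed': a→8 e→9
  n8 'eda': ·  [P1 ends]
  n9 'ede': e→10
  n10 'edee': ·  [P2 ends]
  n11 'b': c→12
  n12 'bc': ·  [P3 ends]
  n13 'c': ·  [P4 ends]

BFS fail/out derivation:
  fail(1) 'a': from fail(0)=0 chase 'a': 0 ⇒ 0;  out=∅∪out(0)=∅
  fail(6) 'e': from fail(0)=0 chase 'e': 0 ⇒ 0;  out=∅∪out(0)=∅
  fail(11) 'b': from fail(0)=0 chase 'b': 0 ⇒ 0;  out=∅∪out(0)=∅
  fail(13) 'c': from fail(0)=0 chase 'c': 0 ⇒ 0;  out={4}∪out(0)={4}
  fail(2) 'ac': from fail(1)=0 chase 'c': 0 ⇒ 13;  out=∅∪out(13)={4}
  fail(7) 'ed': from fail(6)=0 chase 'd': 0 ⇒ 0;  out=∅∪out(0)=∅
  fail(12) 'bc': from fail(11)=0 chase 'c': 0 ⇒ 13;  out={3}∪out(13)={3,4}
  fail(3) 'ace': from fail(2)=13 chase 'e': 13→0 ⇒ 6;  out=∅∪out(6)=∅
  fail(8) 'eda': from fail(7)=0 chase 'a': 0 ⇒ 1;  out={1}∪out(1)={1}
  fail(9) 'ede': from fail(7)=0 chase 'e': 0 ⇒ 6;  out=∅∪out(6)=∅
  fail(4) 'acee': from fail(3)=6 chase 'e': 6→0 ⇒ 6;  out=∅∪out(6)=∅
  fail(10) 'edee': from fail(9)=6 chase 'e': 6→0 ⇒ 6;  out={2}∪out(6)={2}
  fail(5) 'aceed': from fail(4)=6 chase 'd': 6 ⇒ 7;  out={0}∪out(7)={0}

Text stream:
pos 0 'c': at 13  emit P4@[0:0]
pos 1 'b': at 11 (via fail)
pos 2 'c': at 12  emit P3@[1:2],P4@[2:2]
pos 3 'b': at 11 (via fail)
pos 4 'd': at 0 (via fail)
pos 5 'a': at 1
pos 6 'c': at 2  emit P4@[6:6]
pos 7 'e': at 3
pos 8 'e': at 4
pos 9 'd': at 5  emit P0@[5:9]
pos 10 'a': at 8 (via fail)  emit P1@[8:10]
pos 11 'c': at 2 (via fail)  emit P4@[11:11]
pos 12 'e': at 3
pos 13 'e': at 4
pos 14 'd': at 5  emit P0@[10:14]
pos 15 'b': at 11 (via fail)
pos 16 'a': at 1 (via fail)
pos 17 'c': at 2  emit P4@[17:17]
pos 18 'e': at 3
pos 19 'e': at 4
pos 20 'd': at 5  emit P0@[16:20]
pos 21 'b': at 11 (via fail)
pos 22 'c': at 12  emit P3@[21:22],P4@[22:22]
pos 23 'b': at 11 (via fail)
pos 24 'c': at 12  emit P3@[23:24],P4@[24:24]
pos 25 'a': at 1 (via fail)
pos 26 'c': at 2  emit P4@[26:26]
pos 27 'b': at 11 (via fail)
pos 28 'a': at 1 (via fail)
pos 29 'c': at 2  emit P4@[29:29]
pos 30 'e': at 3
pos 31 'e': at 4
pos 32 'd': at 5  emit P0@[28:32]
pos 33 'd': at 0 (via fail)
pos 34 'c': at 13  emit P4@[34:34]
pos 35 'b': at 11 (via fail)
pos 36 'c': at 12  emit P3@[35:36],P4@[36:36]
pos 37 'e': at 6 (via fail)
pos 38 'd': at 7
pos 39 'b': at 11 (via fail)
pos 40 'e': at 6 (via fail)
pos 41 'd': at 7
pos 42 'e': at 9
pos 43 'e': at 10  emit P2@[40:43]
pos 44 'd': at 7 (via fail)
pos 45 'a': at 8  emit P1@[43:45]
pos 46 'a': at 1 (via fail)
pos 47 'e': at 6 (via fail)
pos 48 'b': at 11 (via fail)

Result: [[0,4],[2,3],[2,4],[6,4],[9,0],[10,1],[11,4],[14,0],[17,4],[20,0],[22,3],[22,4],[24,3],[24,4],[26,4],[29,4],[32,0],[34,4],[36,3],[36,4],[43,2],[45,1]]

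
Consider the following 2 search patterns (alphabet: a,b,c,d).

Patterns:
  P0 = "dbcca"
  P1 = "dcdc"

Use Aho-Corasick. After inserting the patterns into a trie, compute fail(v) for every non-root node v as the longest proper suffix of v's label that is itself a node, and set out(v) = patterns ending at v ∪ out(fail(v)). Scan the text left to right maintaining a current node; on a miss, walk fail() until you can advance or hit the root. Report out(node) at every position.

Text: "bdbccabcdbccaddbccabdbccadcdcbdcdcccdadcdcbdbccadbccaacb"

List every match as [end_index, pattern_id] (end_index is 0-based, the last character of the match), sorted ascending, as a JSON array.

Construct AC machine:
Trie (insert patterns):
  0='ε' goto d→1
  1='d' goto b→2 c→6
  2='db' goto c→3
  3='dbc' goto c→4
  4='dbcc' goto a→5
  5='dbcca' goto ·  ←P0
  6='dc' goto d→7
  7='dcd' goto c→8
  8='dcdc' goto ·  ←P1

BFS fail/out derivation:
  n1('d'): parent n0 fail=0; on 'd' 0 → fail=0;  out ∅∪∅=∅
  n2('db'): parent n1 fail=0; on 'b' 0 → fail=0;  out ∅∪∅=∅
  n6('dc'): parent n1 fail=0; on 'c' 0 → fail=0;  out ∅∪∅=∅
  n3('dbc'): parent n2 fail=0; on 'c' 0 → fail=0;  out ∅∪∅=∅
  n7('dcd'): parent n6 fail=0; on 'd' 0 → fail=1;  out ∅∪∅=∅
  n4('dbcc'): parent n3 fail=0; on 'c' 0 → fail=0;  out ∅∪∅=∅
  n8('dcdc'): parent n7 fail=1; on 'c' 1 → fail=6;  out {1}∪∅={1}
  n5('dbcca'): parent n4 fail=0; on 'a' 0 → fail=0;  out {0}∪∅={0}

Text stream:
i=0 'b': node 0→0
i=1 'd': node 0→1
i=2 'b': node 1→2
i=3 'c': node 2→3
i=4 'c': node 3→4
i=5 'a': node 4→5  → match P0@[1:5]
i=6 'b': node 5→0 (via fail)
i=7 'c': node 0→0
i=8 'd': node 0→1
i=9 'b': node 1→2
i=10 'c': node 2→3
i=11 'c': node 3→4
i=12 'a': node 4→5  → match P0@[8:12]
i=13 'd': node 5→1 (via fail)
i=14 'd': node 1→1 (via fail)
i=15 'b': node 1→2
i=16 'c': node 2→3
i=17 'c': node 3→4
i=18 'a': node 4→5  → match P0@[14:18]
i=19 'b': node 5→0 (via fail)
i=20 'd': node 0→1
i=21 'b': node 1→2
i=22 'c': node 2→3
i=23 'c': node 3→4
i=24 'a': node 4→5  → match P0@[20:24]
i=25 'd': node 5→1 (via fail)
i=26 'c': node 1→6
i=27 'd': node 6→7
i=28 'c': node 7→8  → match P1@[25:28]
i=29 'b': node 8→0 (via fail)
i=30 'd': node 0→1
i=31 'c': node 1→6
i=32 'd': node 6→7
i=33 'c': node 7→8  → match P1@[30:33]
i=34 'c': node 8→0 (via fail)
i=35 'c': node 0→0
i=36 'd': node 0→1
i=37 'a': node 1→0 (via fail)
i=38 'd': node 0→1
i=39 'c': node 1→6
i=40 'd': node 6→7
i=41 'c': node 7→8  → match P1@[38:41]
i=42 'b': node 8→0 (via fail)
i=43 'd': node 0→1
i=44 'b': node 1→2
i=45 'c': node 2→3
i=46 'c': node 3→4
i=47 'a': node 4→5  → match P0@[43:47]
i=48 'd': node 5→1 (via fail)
i=49 'b': node 1→2
i=50 'c': node 2→3
i=51 'c': node 3→4
i=52 'a': node 4→5  → match P0@[48:52]
i=53 'a': node 5→0 (via fail)
i=54 'c': node 0→0
i=55 'b': node 0→0

Matches: [[5,0],[12,0],[18,0],[24,0],[28,1],[33,1],[41,1],[47,0],[52,0]]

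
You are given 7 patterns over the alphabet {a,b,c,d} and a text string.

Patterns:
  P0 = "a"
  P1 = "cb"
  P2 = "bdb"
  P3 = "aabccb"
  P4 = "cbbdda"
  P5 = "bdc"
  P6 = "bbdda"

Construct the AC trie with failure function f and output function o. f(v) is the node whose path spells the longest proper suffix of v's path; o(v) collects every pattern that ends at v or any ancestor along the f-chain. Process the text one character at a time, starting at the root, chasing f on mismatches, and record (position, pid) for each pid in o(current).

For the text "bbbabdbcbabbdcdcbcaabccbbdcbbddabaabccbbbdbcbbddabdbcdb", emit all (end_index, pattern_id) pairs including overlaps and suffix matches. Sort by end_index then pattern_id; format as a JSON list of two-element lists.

Build automaton:
Trie nodes:
  n0 'ε': a→1 b→4 c→2
  n1 'a': a→7  [P0 ends]
  n2 'c': b→3
  n3 'cb': b→12  [P1 ends]
  n4 'b': b→17 d→5
  n5 'bd': b→6 c→16
  n6 'bdb': ·  [P2 ends]
  n7 'aa': b→8
  n8 'aab': c→9
  n9 'aabc': c→10
  n10 'aabcc': b→11
  n11 'aabccb': ·  [P3 ends]
  n12 'cbb': d→13
  n13 'cbbd': d→14
  n14 'cbbdd': a→15
  n15 'cbbdda': ·  [P4 ends]
  n16 'bdc': ·  [P5 ends]
  n17 'bb': d→18
  n18 'bbd': d→19
  n19 'bbdd': a→20
  n20 'bbdda': ·  [P6 ends]

Failure links (BFS by depth):
  n1('a'): parent n0 fail=0; on 'a' 0 → fail=0;  out {0}∪∅={0}
  n2('c'): parent n0 fail=0; on 'c' 0 → fail=0;  out ∅∪∅=∅
  n4('b'): parent n0 fail=0; on 'b' 0 → fail=0;  out ∅∪∅=∅
  n3('cb'): parent n2 fail=0; on 'b' 0 → fail=4;  out {1}∪∅={1}
  n5('bd'): parent n4 fail=0; on 'd' 0 → fail=0;  out ∅∪∅=∅
  n7('aa'): parent n1 fail=0; on 'a' 0 → fail=1;  out ∅∪{0}={0}
  n17('bb'): parent n4 fail=0; on 'b' 0 → fail=4;  out ∅∪∅=∅
  n6('bdb'): parent n5 fail=0; on 'b' 0 → fail=4;  out {2}∪∅={2}
  n8('aab'): parent n7 fail=1; on 'b' 1→0 → fail=4;  out ∅∪∅=∅
  n12('cbb'): parent n3 fail=4; on 'b' 4 → fail=17;  out ∅∪∅=∅
  n16('bdc'): parent n5 fail=0; on 'c' 0 → fail=2;  out {5}∪∅={5}
  n18('bbd'): parent n17 fail=4; on 'd' 4 → fail=5;  out ∅∪∅=∅
  n9('aabc'): parent n8 fail=4; on 'c' 4→0 → fail=2;  out ∅∪∅=∅
  n13('cbbd'): parent n12 fail=17; on 'd' 17 → fail=18;  out ∅∪∅=∅
  n19('bbdd'): parent n18 fail=5; on 'd' 5→0 → fail=0;  out ∅∪∅=∅
  n10('aabcc'): parent n9 fail=2; on 'c' 2→0 → fail=2;  out ∅∪∅=∅
  n14('cbbdd'): parent n13 fail=18; on 'd' 18 → fail=19;  out ∅∪∅=∅
  n20('bbdda'): parent n19 fail=0; on 'a' 0 → fail=1;  out {6}∪{0}={0,6}
  n11('aabccb'): parent n10 fail=2; on 'b' 2 → fail=3;  out {3}∪{1}={1,3}
  n15('cbbdda'): parent n14 fail=19; on 'a' 19 → fail=20;  out {4}∪{0,6}={0,4,6}

Scan:
[0] read 'b'  n0⇒n4
[1] read 'b'  n4⇒n17
[2] read 'b'  n17⇒n17 (via fail)
[3] read 'a'  n17⇒n1 (via fail)  emit P0@[3:3]
[4] read 'b'  n1⇒n4 (via fail)
[5] read 'd'  n4⇒n5
[6] read 'b'  n5⇒n6  emit P2@[4:6]
[7] read 'c'  n6⇒n2 (via fail)
[8] read 'b'  n2⇒n3  emit P1@[7:8]
[9] read 'a'  n3⇒n1 (via fail)  emit P0@[9:9]
[10] read 'b'  n1⇒n4 (via fail)
[11] read 'b'  n4⇒n17
[12] read 'd'  n17⇒n18
[13] read 'c'  n18⇒n16 (via fail)  emit P5@[11:13]
[14] read 'd'  n16⇒n0 (via fail)
[15] read 'c'  n0⇒n2
[16] read 'b'  n2⇒n3  emit P1@[15:16]
[17] read 'c'  n3⇒n2 (via fail)
[18] read 'a'  n2⇒n1 (via fail)  emit P0@[18:18]
[19] read 'a'  n1⇒n7  emit P0@[19:19]
[20] read 'b'  n7⇒n8
[21] read 'c'  n8⇒n9
[22] read 'c'  n9⇒n10
[23] read 'b'  n10⇒n11  emit P1@[22:23],P3@[18:23]
[24] read 'b'  n11⇒n12 (via fail)
[25] read 'd'  n12⇒n13
[26] read 'c'  n13⇒n16 (via fail)  emit P5@[24:26]
[27] read 'b'  n16⇒n3 (via fail)  emit P1@[26:27]
[28] read 'b'  n3⇒n12
[29] read 'd'  n12⇒n13
[30] read 'd'  n13⇒n14
[31] read 'a'  n14⇒n15  emit P0@[31:31],P4@[26:31],P6@[27:31]
[32] read 'b'  n15⇒n4 (via fail)
[33] read 'a'  n4⇒n1 (via fail)  emit P0@[33:33]
[34] read 'a'  n1⇒n7  emit P0@[34:34]
[35] read 'b'  n7⇒n8
[36] read 'c'  n8⇒n9
[37] read 'c'  n9⇒n10
[38] read 'b'  n10⇒n11  emit P1@[37:38],P3@[33:38]
[39] read 'b'  n11⇒n12 (via fail)
[40] read 'b'  n12⇒n17 (via fail)
[41] read 'd'  n17⇒n18
[42] read 'b'  n18⇒n6 (via fail)  emit P2@[40:42]
[43] read 'c'  n6⇒n2 (via fail)
[44] read 'b'  n2⇒n3  emit P1@[43:44]
[45] read 'b'  n3⇒n12
[46] read 'd'  n12⇒n13
[47] read 'd'  n13⇒n14
[48] read 'a'  n14⇒n15  emit P0@[48:48],P4@[43:48],P6@[44:48]
[49] read 'b'  n15⇒n4 (via fail)
[50] read 'd'  n4⇒n5
[51] read 'b'  n5⇒n6  emit P2@[49:51]
[52] read 'c'  n6⇒n2 (via fail)
[53] read 'd'  n2⇒n0 (via fail)
[54] read 'b'  n0⇒n4

Matches: [[3,0],[6,2],[8,1],[9,0],[13,5],[16,1],[18,0],[19,0],[23,1],[23,3],[26,5],[27,1],[31,0],[31,4],[31,6],[33,0],[34,0],[38,1],[38,3],[42,2],[44,1],[48,0],[48,4],[48,6],[51,2]]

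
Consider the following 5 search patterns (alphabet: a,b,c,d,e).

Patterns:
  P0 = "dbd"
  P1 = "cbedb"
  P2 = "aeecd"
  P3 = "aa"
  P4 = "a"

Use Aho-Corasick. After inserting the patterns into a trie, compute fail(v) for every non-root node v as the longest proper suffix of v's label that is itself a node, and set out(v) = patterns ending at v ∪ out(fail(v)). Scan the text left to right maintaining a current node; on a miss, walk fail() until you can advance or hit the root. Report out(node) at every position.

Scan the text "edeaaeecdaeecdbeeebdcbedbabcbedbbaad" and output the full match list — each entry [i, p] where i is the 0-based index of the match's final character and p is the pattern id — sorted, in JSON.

Build:
Trie (insert patterns):
  n0 'ε': a→9 c→4 d→1
  n1 'd': b→2
  n2 'db': d→3
  n3 'dbd': ·  ←P0
  n4 'c': b→5
  n5 'cb': e→6
  n6 'cbe': d→7
  n7 'cbed': b→8
  n8 'cbedb': ·  ←P1
  n9 'a': a→14 e→10  ←P4
  n10 'ae': e→11
  n11 'aee': c→12
  n12 'aeec': d→13
  n13 'aeecd': ·  ←P2
  n14 'aa': ·  ←P3

BFS fail/out derivation:
  n1('d'): parent n0 fail=0; on 'd' 0 → fail=0;  out ∅∪∅=∅
  n4('c'): parent n0 fail=0; on 'c' 0 → fail=0;  out ∅∪∅=∅
  n9('a'): parent n0 fail=0; on 'a' 0 → fail=0;  out {4}∪∅={4}
  n2('db'): parent n1 fail=0; on 'b' 0 → fail=0;  out ∅∪∅=∅
  n5('cb'): parent n4 fail=0; on 'b' 0 → fail=0;  out ∅∪∅=∅
  n10('ae'): parent n9 fail=0; on 'e' 0 → fail=0;  out ∅∪∅=∅
  n14('aa'): parent n9 fail=0; on 'a' 0 → fail=9;  out {3}∪{4}={3,4}
  n3('dbd'): parent n2 fail=0; on 'd' 0 → fail=1;  out {0}∪∅={0}
  n6('cbe'): parent n5 fail=0; on 'e' 0 → fail=0;  out ∅∪∅=∅
  n11('aee'): parent n10 fail=0; on 'e' 0 → fail=0;  out ∅∪∅=∅
  n7('cbed'): parent n6 fail=0; on 'd' 0 → fail=1;  out ∅∪∅=∅
  n12('aeec'): parent n11 fail=0; on 'c' 0 → fail=4;  out ∅∪∅=∅
  n8('cbedb'): parent n7 fail=1; on 'b' 1 → fail=2;  out {1}∪∅={1}
  n13('aeecd'): parent n12 fail=4; on 'd' 4→0 → fail=1;  out {2}∪∅={2}

Text stream:
[0] read 'e'  n0⇒n0
[1] read 'd'  n0⇒n1
[2] read 'e'  n1⇒n0 (fail-walked)
[3] read 'a'  n0⇒n9  → match P4@[3:3]
[4] read 'a'  n9⇒n14  → match P3@[3:4],P4@[4:4]
[5] read 'e'  n14⇒n10 (fail-walked)
[6] read 'e'  n10⇒n11
[7] read 'c'  n11⇒n12
[8] read 'd'  n12⇒n13  → match P2@[4:8]
[9] read 'a'  n13⇒n9 (fail-walked)  → match P4@[9:9]
[10] read 'e'  n9⇒n10
[11] read 'e'  n10⇒n11
[12] read 'c'  n11⇒n12
[13] read 'd'  n12⇒n13  → match P2@[9:13]
[14] read 'b'  n13⇒n2 (fail-walked)
[15] read 'e'  n2⇒n0 (fail-walked)
[16] read 'e'  n0⇒n0
[17] read 'e'  n0⇒n0
[18] read 'b'  n0⇒n0
[19] read 'd'  n0⇒n1
[20] read 'c'  n1⇒n4 (fail-walked)
[21] read 'b'  n4⇒n5
[22] read 'e'  n5⇒n6
[23] read 'd'  n6⇒n7
[24] read 'b'  n7⇒n8  → match P1@[20:24]
[25] read 'a'  n8⇒n9 (fail-walked)  → match P4@[25:25]
[26] read 'b'  n9⇒n0 (fail-walked)
[27] read 'c'  n0⇒n4
[28] read 'b'  n4⇒n5
[29] read 'e'  n5⇒n6
[30] read 'd'  n6⇒n7
[31] read 'b'  n7⇒n8  → match P1@[27:31]
[32] read 'b'  n8⇒n0 (fail-walked)
[33] read 'a'  n0⇒n9  → match P4@[33:33]
[34] read 'a'  n9⇒n14  → match P3@[33:34],P4@[34:34]
[35] read 'd'  n14⇒n1 (fail-walked)

All matches (sorted): [[3,4],[4,3],[4,4],[8,2],[9,4],[13,2],[24,1],[25,4],[31,1],[33,4],[34,3],[34,4]]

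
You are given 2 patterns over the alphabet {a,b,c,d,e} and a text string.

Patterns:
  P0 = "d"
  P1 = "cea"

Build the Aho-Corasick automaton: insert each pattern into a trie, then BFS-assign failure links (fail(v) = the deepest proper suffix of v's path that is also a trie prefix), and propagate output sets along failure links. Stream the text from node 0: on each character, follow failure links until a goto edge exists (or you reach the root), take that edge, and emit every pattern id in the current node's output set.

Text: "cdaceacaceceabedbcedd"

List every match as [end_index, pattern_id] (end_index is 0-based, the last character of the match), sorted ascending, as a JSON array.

Build:
Trie nodes:
  n0 'ε': c→2 d→1
  n1 'd': ·  ←P0
  n2 'c': e→3
  n3 'ce': a→4
  n4 'cea': ·  ←P1

Failure links (BFS by depth):
  fail(1) 'd': from fail(0)=0 chase 'd': 0 ⇒ 0;  out={0}∪out(0)={0}
  fail(2) 'c': from fail(0)=0 chase 'c': 0 ⇒ 0;  out=∅∪out(0)=∅
  fail(3) 'ce': from fail(2)=0 chase 'e': 0 ⇒ 0;  out=∅∪out(0)=∅
  fail(4) 'cea': from fail(3)=0 chase 'a': 0 ⇒ 0;  out={1}∪out(0)={1}

Scan:
i=0 'c': node 0→2
i=1 'd': node 2→1 (via fail)  ** P0@[1:1]
i=2 'a': node 1→0 (via fail)
i=3 'c': node 0→2
i=4 'e': node 2→3
i=5 'a': node 3→4  ** P1@[3:5]
i=6 'c': node 4→2 (via fail)
i=7 'a': node 2→0 (via fail)
i=8 'c': node 0→2
i=9 'e': node 2→3
i=10 'c': node 3→2 (via fail)
i=11 'e': node 2→3
i=12 'a': node 3→4  ** P1@[10:12]
i=13 'b': node 4→0 (via fail)
i=14 'e': node 0→0
i=15 'd': node 0→1  ** P0@[15:15]
i=16 'b': node 1→0 (via fail)
i=17 'c': node 0→2
i=18 'e': node 2→3
i=19 'd': node 3→1 (via fail)  ** P0@[19:19]
i=20 'd': node 1→1 (via fail)  ** P0@[20:20]

All matches (sorted): [[1,0],[5,1],[12,1],[15,0],[19,0],[20,0]]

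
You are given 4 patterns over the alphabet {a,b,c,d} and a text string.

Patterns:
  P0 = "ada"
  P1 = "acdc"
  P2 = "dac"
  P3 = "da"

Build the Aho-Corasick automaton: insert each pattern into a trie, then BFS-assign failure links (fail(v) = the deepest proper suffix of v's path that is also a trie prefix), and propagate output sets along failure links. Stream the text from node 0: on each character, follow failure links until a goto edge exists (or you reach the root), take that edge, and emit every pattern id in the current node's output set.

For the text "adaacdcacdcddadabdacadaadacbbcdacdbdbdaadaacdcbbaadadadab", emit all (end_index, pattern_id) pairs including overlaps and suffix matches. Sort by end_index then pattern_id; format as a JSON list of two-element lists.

Build:
Trie (insert patterns):
  0='ε' goto a→1 d→7
  1='a' goto c→4 d→2
  2='ad' goto a→3
  3='ada' goto ·  [P0 ends]
  4='ac' goto d→5
  5='acd' goto c→6
  6='acdc' goto ·  [P1 ends]
  7='d' goto a→8
  8='da' goto c→9  [P3 ends]
  9='dac' goto ·  [P2 ends]

BFS fail/out derivation:
  fail(1) 'a': from fail(0)=0 chase 'a': 0 ⇒ 0;  out=∅∪out(0)=∅
  fail(7) 'd': from fail(0)=0 chase 'd': 0 ⇒ 0;  out=∅∪out(0)=∅
  fail(2) 'ad': from fail(1)=0 chase 'd': 0 ⇒ 7;  out=∅∪out(7)=∅
  fail(4) 'ac': from fail(1)=0 chase 'c': 0 ⇒ 0;  out=∅∪out(0)=∅
  fail(8) 'da': from fail(7)=0 chase 'a': 0 ⇒ 1;  out={3}∪out(1)={3}
  fail(3) 'ada': from fail(2)=7 chase 'a': 7 ⇒ 8;  out={0}∪out(8)={0,3}
  fail(5) 'acd': from fail(4)=0 chase 'd': 0 ⇒ 7;  out=∅∪out(7)=∅
  fail(9) 'dac': from fail(8)=1 chase 'c': 1 ⇒ 4;  out={2}∪out(4)={2}
  fail(6) 'acdc': from fail(5)=7 chase 'c': 7→0 ⇒ 0;  out={1}∪out(0)={1}

Scan:
[0] read 'a'  n0⇒n1
[1] read 'd'  n1⇒n2
[2] read 'a'  n2⇒n3  ** P0@[0:2],P3@[1:2]
[3] read 'a'  n3⇒n1 (via fail)
[4] read 'c'  n1⇒n4
[5] read 'd'  n4⇒n5
[6] read 'c'  n5⇒n6  ** P1@[3:6]
[7] read 'a'  n6⇒n1 (via fail)
[8] read 'c'  n1⇒n4
[9] read 'd'  n4⇒n5
[10] read 'c'  n5⇒n6  ** P1@[7:10]
[11] read 'd'  n6⇒n7 (via fail)
[12] read 'd'  n7⇒n7 (via fail)
[13] read 'a'  n7⇒n8  ** P3@[12:13]
[14] read 'd'  n8⇒n2 (via fail)
[15] read 'a'  n2⇒n3  ** P0@[13:15],P3@[14:15]
[16] read 'b'  n3⇒n0 (via fail)
[17] read 'd'  n0⇒n7
[18] read 'a'  n7⇒n8  ** P3@[17:18]
[19] read 'c'  n8⇒n9  ** P2@[17:19]
[20] read 'a'  n9⇒n1 (via fail)
[21] read 'd'  n1⇒n2
[22] read 'a'  n2⇒n3  ** P0@[20:22],P3@[21:22]
[23] read 'a'  n3⇒n1 (via fail)
[24] read 'd'  n1⇒n2
[25] read 'a'  n2⇒n3  ** P0@[23:25],P3@[24:25]
[26] read 'c'  n3⇒n9 (via fail)  ** P2@[24:26]
[27] read 'b'  n9⇒n0 (via fail)
[28] read 'b'  n0⇒n0
[29] read 'c'  n0⇒n0
[30] read 'd'  n0⇒n7
[31] read 'a'  n7⇒n8  ** P3@[30:31]
[32] read 'c'  n8⇒n9  ** P2@[30:32]
[33] read 'd'  n9⇒n5 (via fail)
[34] read 'b'  n5⇒n0 (via fail)
[35] read 'd'  n0⇒n7
[36] read 'b'  n7⇒n0 (via fail)
[37] read 'd'  n0⇒n7
[38] read 'a'  n7⇒n8  ** P3@[37:38]
[39] read 'a'  n8⇒n1 (via fail)
[40] read 'd'  n1⇒n2
[41] read 'a'  n2⇒n3  ** P0@[39:41],P3@[40:41]
[42] read 'a'  n3⇒n1 (via fail)
[43] read 'c'  n1⇒n4
[44] read 'd'  n4⇒n5
[45] read 'c'  n5⇒n6  ** P1@[42:45]
[46] read 'b'  n6⇒n0 (via fail)
[47] read 'b'  n0⇒n0
[48] read 'a'  n0⇒n1
[49] read 'a'  n1⇒n1 (via fail)
[50] read 'd'  n1⇒n2
[51] read 'a'  n2⇒n3  ** P0@[49:51],P3@[50:51]
[52] read 'd'  n3⇒n2 (via fail)
[53] read 'a'  n2⇒n3  ** P0@[51:53],P3@[52:53]
[54] read 'd'  n3⇒n2 (via fail)
[55] read 'a'  n2⇒n3  ** P0@[53:55],P3@[54:55]
[56] read 'b'  n3⇒n0 (via fail)

Matches: [[2,0],[2,3],[6,1],[10,1],[13,3],[15,0],[15,3],[18,3],[19,2],[22,0],[22,3],[25,0],[25,3],[26,2],[31,3],[32,2],[38,3],[41,0],[41,3],[45,1],[51,0],[51,3],[53,0],[53,3],[55,0],[55,3]]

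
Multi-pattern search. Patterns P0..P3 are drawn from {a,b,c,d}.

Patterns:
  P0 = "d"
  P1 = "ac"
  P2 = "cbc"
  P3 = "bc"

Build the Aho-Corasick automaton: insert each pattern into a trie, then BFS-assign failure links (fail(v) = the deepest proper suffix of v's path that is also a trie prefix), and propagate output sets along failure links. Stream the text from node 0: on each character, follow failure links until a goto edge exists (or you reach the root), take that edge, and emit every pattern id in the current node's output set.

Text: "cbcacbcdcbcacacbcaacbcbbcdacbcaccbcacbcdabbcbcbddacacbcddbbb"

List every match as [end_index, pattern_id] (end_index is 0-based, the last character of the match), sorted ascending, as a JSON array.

Construct AC machine:
Trie (insert patterns):
  0='ε' goto a→2 b→7 c→4 d→1
  1='d' goto ·  [P0 ends]
  2='a' goto c→3
  3='ac' goto ·  [P1 ends]
  4='c' goto b→5
  5='cb' goto c→6
  6='cbc' goto ·  [P2 ends]
  7='b' goto c→8
  8='bc' goto ·  [P3 ends]

BFS fail/out derivation:
  fail(1) 'd': from fail(0)=0 chase 'd': 0 ⇒ 0;  out={0}∪out(0)={0}
  fail(2) 'a': from fail(0)=0 chase 'a': 0 ⇒ 0;  out=∅∪out(0)=∅
  fail(4) 'c': from fail(0)=0 chase 'c': 0 ⇒ 0;  out=∅∪out(0)=∅
  fail(7) 'b': from fail(0)=0 chase 'b': 0 ⇒ 0;  out=∅∪out(0)=∅
  fail(3) 'ac': from fail(2)=0 chase 'c': 0 ⇒ 4;  out={1}∪out(4)={1}
  fail(5) 'cb': from fail(4)=0 chase 'b': 0 ⇒ 7;  out=∅∪out(7)=∅
  fail(8) 'bc': from fail(7)=0 chase 'c': 0 ⇒ 4;  out={3}∪out(4)={3}
  fail(6) 'cbc': from fail(5)=7 chase 'c': 7 ⇒ 8;  out={2}∪out(8)={2,3}

Text stream:
i=0 'c': node 0→4
i=1 'b': node 4→5
i=2 'c': node 5→6  emit P2@[0:2],P3@[1:2]
i=3 'a': node 6→2 ·f
i=4 'c': node 2→3  emit P1@[3:4]
i=5 'b': node 3→5 ·f
i=6 'c': node 5→6  emit P2@[4:6],P3@[5:6]
i=7 'd': node 6→1 ·f  emit P0@[7:7]
i=8 'c': node 1→4 ·f
i=9 'b': node 4→5
i=10 'c': node 5→6  emit P2@[8:10],P3@[9:10]
i=11 'a': node 6→2 ·f
i=12 'c': node 2→3  emit P1@[11:12]
i=13 'a': node 3→2 ·f
i=14 'c': node 2→3  emit P1@[13:14]
i=15 'b': node 3→5 ·f
i=16 'c': node 5→6  emit P2@[14:16],P3@[15:16]
i=17 'a': node 6→2 ·f
i=18 'a': node 2→2 ·f
i=19 'c': node 2→3  emit P1@[18:19]
i=20 'b': node 3→5 ·f
i=21 'c': node 5→6  emit P2@[19:21],P3@[20:21]
i=22 'b': node 6→5 ·f
i=23 'b': node 5→7 ·f
i=24 'c': node 7→8  emit P3@[23:24]
i=25 'd': node 8→1 ·f  emit P0@[25:25]
i=26 'a': node 1→2 ·f
i=27 'c': node 2→3  emit P1@[26:27]
i=28 'b': node 3→5 ·f
i=29 'c': node 5→6  emit P2@[27:29],P3@[28:29]
i=30 'a': node 6→2 ·f
i=31 'c': node 2→3  emit P1@[30:31]
i=32 'c': node 3→4 ·f
i=33 'b': node 4→5
i=34 'c': node 5→6  emit P2@[32:34],P3@[33:34]
i=35 'a': node 6→2 ·f
i=36 'c': node 2→3  emit P1@[35:36]
i=37 'b': node 3→5 ·f
i=38 'c': node 5→6  emit P2@[36:38],P3@[37:38]
i=39 'd': node 6→1 ·f  emit P0@[39:39]
i=40 'a': node 1→2 ·f
i=41 'b': node 2→7 ·f
i=42 'b': node 7→7 ·f
i=43 'c': node 7→8  emit P3@[42:43]
i=44 'b': node 8→5 ·f
i=45 'c': node 5→6  emit P2@[43:45],P3@[44:45]
i=46 'b': node 6→5 ·f
i=47 'd': node 5→1 ·f  emit P0@[47:47]
i=48 'd': node 1→1 ·f  emit P0@[48:48]
i=49 'a': node 1→2 ·f
i=50 'c': node 2→3  emit P1@[49:50]
i=51 'a': node 3→2 ·f
i=52 'c': node 2→3  emit P1@[51:52]
i=53 'b': node 3→5 ·f
i=54 'c': node 5→6  emit P2@[52:54],P3@[53:54]
i=55 'd': node 6→1 ·f  emit P0@[55:55]
i=56 'd': node 1→1 ·f  emit P0@[56:56]
i=57 'b': node 1→7 ·f
i=58 'b': node 7→7 ·f
i=59 'b': node 7→7 ·f

Matches: [[2,2],[2,3],[4,1],[6,2],[6,3],[7,0],[10,2],[10,3],[12,1],[14,1],[16,2],[16,3],[19,1],[21,2],[21,3],[24,3],[25,0],[27,1],[29,2],[29,3],[31,1],[34,2],[34,3],[36,1],[38,2],[38,3],[39,0],[43,3],[45,2],[45,3],[47,0],[48,0],[50,1],[52,1],[54,2],[54,3],[55,0],[56,0]]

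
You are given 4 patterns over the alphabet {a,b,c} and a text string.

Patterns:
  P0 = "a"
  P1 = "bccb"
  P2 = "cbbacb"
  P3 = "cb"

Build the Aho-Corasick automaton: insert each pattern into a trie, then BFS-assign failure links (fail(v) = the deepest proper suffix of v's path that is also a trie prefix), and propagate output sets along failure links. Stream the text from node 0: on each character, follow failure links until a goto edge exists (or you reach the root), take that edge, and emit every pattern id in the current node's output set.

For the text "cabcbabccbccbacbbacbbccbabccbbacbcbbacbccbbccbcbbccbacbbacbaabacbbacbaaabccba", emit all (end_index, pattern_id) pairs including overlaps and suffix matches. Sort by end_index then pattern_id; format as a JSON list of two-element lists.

Construct AC machine:
Trie nodes:
  n0 'ε': a→1 b→2 c→6
  n1 'a': ·  ←P0
  n2 'b': c→3
  n3 'bc': c→4
  n4 'bcc': b→5
  n5 'bccb': ·  ←P1
  n6 'c': b→7
  n7 'cb': b→8  ←P3
  n8 'cbb': a→9
  n9 'cbba': c→10
  n10 'cbbac': b→11
  n11 'cbbacb': ·  ←P2

Failure links (BFS by depth):
  fail(1) 'a': from fail(0)=0 chase 'a': 0 ⇒ 0;  out={0}∪out(0)={0}
  fail(2) 'b': from fail(0)=0 chase 'b': 0 ⇒ 0;  out=∅∪out(0)=∅
  fail(6) 'c': from fail(0)=0 chase 'c': 0 ⇒ 0;  out=∅∪out(0)=∅
  fail(3) 'bc': from fail(2)=0 chase 'c': 0 ⇒ 6;  out=∅∪out(6)=∅
  fail(7) 'cb': from fail(6)=0 chase 'b': 0 ⇒ 2;  out={3}∪out(2)={3}
  fail(4) 'bcc': from fail(3)=6 chase 'c': 6→0 ⇒ 6;  out=∅∪out(6)=∅
  fail(8) 'cbb': from fail(7)=2 chase 'b': 2→0 ⇒ 2;  out=∅∪out(2)=∅
  fail(5) 'bccb': from fail(4)=6 chase 'b': 6 ⇒ 7;  out={1}∪out(7)={1,3}
  fail(9) 'cbba': from fail(8)=2 chase 'a': 2→0 ⇒ 1;  out=∅∪out(1)={0}
  fail(10) 'cbbac': from fail(9)=1 chase 'c': 1→0 ⇒ 6;  out=∅∪out(6)=∅
  fail(11) 'cbbacb': from fail(10)=6 chase 'b': 6 ⇒ 7;  out={2}∪out(7)={2,3}

Run:
i=0 'c': node 0→6
i=1 'a': node 6→1 (via fail)  → match P0@[1:1]
i=2 'b': node 1→2 (via fail)
i=3 'c': node 2→3
i=4 'b': node 3→7 (via fail)  → match P3@[3:4]
i=5 'a': node 7→1 (via fail)  → match P0@[5:5]
i=6 'b': node 1→2 (via fail)
i=7 'c': node 2→3
i=8 'c': node 3→4
i=9 'b': node 4→5  → match P1@[6:9],P3@[8:9]
i=10 'c': node 5→3 (via fail)
i=11 'c': node 3→4
i=12 'b': node 4→5  → match P1@[9:12],P3@[11:12]
i=13 'a': node 5→1 (via fail)  → match P0@[13:13]
i=14 'c': node 1→6 (via fail)
i=15 'b': node 6→7  → match P3@[14:15]
i=16 'b': node 7→8
i=17 'a': node 8→9  → match P0@[17:17]
i=18 'c': node 9→10
i=19 'b': node 10→11  → match P2@[14:19],P3@[18:19]
i=20 'b': node 11→8 (via fail)
i=21 'c': node 8→3 (via fail)
i=22 'c': node 3→4
i=23 'b': node 4→5  → match P1@[20:23],P3@[22:23]
i=24 'a': node 5→1 (via fail)  → match P0@[24:24]
i=25 'b': node 1→2 (via fail)
i=26 'c': node 2→3
i=27 'c': node 3→4
i=28 'b': node 4→5  → match P1@[25:28],P3@[27:28]
i=29 'b': node 5→8 (via fail)
i=30 'a': node 8→9  → match P0@[30:30]
i=31 'c': node 9→10
i=32 'b': node 10→11  → match P2@[27:32],P3@[31:32]
i=33 'c': node 11→3 (via fail)
i=34 'b': node 3→7 (via fail)  → match P3@[33:34]
i=35 'b': node 7→8
i=36 'a': node 8→9  → match P0@[36:36]
i=37 'c': node 9→10
i=38 'b': node 10→11  → match P2@[33:38],P3@[37:38]
i=39 'c': node 11→3 (via fail)
i=40 'c': node 3→4
i=41 'b': node 4→5  → match P1@[38:41],P3@[40:41]
i=42 'b': node 5→8 (via fail)
i=43 'c': node 8→3 (via fail)
i=44 'c': node 3→4
i=45 'b': node 4→5  → match P1@[42:45],P3@[44:45]
i=46 'c': node 5→3 (via fail)
i=47 'b': node 3→7 (via fail)  → match P3@[46:47]
i=48 'b': node 7→8
i=49 'c': node 8→3 (via fail)
i=50 'c': node 3→4
i=51 'b': node 4→5  → match P1@[48:51],P3@[50:51]
i=52 'a': node 5→1 (via fail)  → match P0@[52:52]
i=53 'c': node 1→6 (via fail)
i=54 'b': node 6→7  → match P3@[53:54]
i=55 'b': node 7→8
i=56 'a': node 8→9  → match P0@[56:56]
i=57 'c': node 9→10
i=58 'b': node 10→11  → match P2@[53:58],P3@[57:58]
i=59 'a': node 11→1 (via fail)  → match P0@[59:59]
i=60 'a': node 1→1 (via fail)  → match P0@[60:60]
i=61 'b': node 1→2 (via fail)
i=62 'a': node 2→1 (via fail)  → match P0@[62:62]
i=63 'c': node 1→6 (via fail)
i=64 'b': node 6→7  → match P3@[63:64]
i=65 'b': node 7→8
i=66 'a': node 8→9  → match P0@[66:66]
i=67 'c': node 9→10
i=68 'b': node 10→11  → match P2@[63:68],P3@[67:68]
i=69 'a': node 11→1 (via fail)  → match P0@[69:69]
i=70 'a': node 1→1 (via fail)  → match P0@[70:70]
i=71 'a': node 1→1 (via fail)  → match P0@[71:71]
i=72 'b': node 1→2 (via fail)
i=73 'c': node 2→3
i=74 'c': node 3→4
i=75 'b': node 4→5  → match P1@[72:75],P3@[74:75]
i=76 'a': node 5→1 (via fail)  → match P0@[76:76]

Result: [[1,0],[4,3],[5,0],[9,1],[9,3],[12,1],[12,3],[13,0],[15,3],[17,0],[19,2],[19,3],[23,1],[23,3],[24,0],[28,1],[28,3],[30,0],[32,2],[32,3],[34,3],[36,0],[38,2],[38,3],[41,1],[41,3],[45,1],[45,3],[47,3],[51,1],[51,3],[52,0],[54,3],[56,0],[58,2],[58,3],[59,0],[60,0],[62,0],[64,3],[66,0],[68,2],[68,3],[69,0],[70,0],[71,0],[75,1],[75,3],[76,0]]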